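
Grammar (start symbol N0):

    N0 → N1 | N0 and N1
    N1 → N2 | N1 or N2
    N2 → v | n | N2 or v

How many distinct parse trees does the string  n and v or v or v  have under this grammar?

Parse trees for n and v or v or v:
  [N0 [N0 [N1 [N2 n]]] and [N1 [N2 [N2 [N2 v] or v] or v]]]
  [N0 [N0 [N1 [N2 n]]] and [N1 [N1 [N2 v]] or [N2 [N2 v] or v]]]
  [N0 [N0 [N1 [N2 n]]] and [N1 [N1 [N2 [N2 v] or v]] or [N2 v]]]
  [N0 [N0 [N1 [N2 n]]] and [N1 [N1 [N1 [N2 v]] or [N2 v]] or [N2 v]]]

4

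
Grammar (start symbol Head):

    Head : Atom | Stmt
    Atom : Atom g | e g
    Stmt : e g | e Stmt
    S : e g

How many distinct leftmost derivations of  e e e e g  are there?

1

Parse trees for e e e e g:
  [Head [Stmt e [Stmt e [Stmt e [Stmt e g]]]]]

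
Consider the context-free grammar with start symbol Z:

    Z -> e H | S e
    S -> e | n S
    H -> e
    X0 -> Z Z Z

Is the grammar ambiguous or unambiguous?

Ambiguous

Witness: e e

Derivation 1: Z ⇒ e H ⇒ e e
Derivation 2: Z ⇒ S e ⇒ e e

Two distinct leftmost derivations for the same string.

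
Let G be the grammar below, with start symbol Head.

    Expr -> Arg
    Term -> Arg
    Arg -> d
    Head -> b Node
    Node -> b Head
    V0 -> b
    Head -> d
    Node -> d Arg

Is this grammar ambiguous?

Unambiguous

Only Head, Node, Arg are reachable from Head; ignoring the rest: Each reachable nonterminal has at most one production per leading terminal, and all productions are right-linear; the derivation is determined token-by-token.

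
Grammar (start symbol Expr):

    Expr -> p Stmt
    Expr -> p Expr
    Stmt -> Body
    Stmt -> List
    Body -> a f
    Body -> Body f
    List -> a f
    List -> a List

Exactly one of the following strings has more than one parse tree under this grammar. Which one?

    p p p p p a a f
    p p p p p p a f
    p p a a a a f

p p p p p p a f

p p p p p a a f: 1 tree
p p p p p p a f: 2 trees
p p a a a a f: 1 tree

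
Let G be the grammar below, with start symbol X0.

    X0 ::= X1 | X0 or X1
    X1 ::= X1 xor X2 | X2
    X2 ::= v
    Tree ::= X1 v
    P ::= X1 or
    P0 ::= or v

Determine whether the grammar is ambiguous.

Unambiguous

(Tree, P, P0 are unreachable from X0, so their rules don't affect L(X0).) The grammar is stratified — X0 handles 'or' (left-recursive), X1 handles 'xor', X2 atoms. Each operator has a fixed associativity and precedence level, so every string has one parse.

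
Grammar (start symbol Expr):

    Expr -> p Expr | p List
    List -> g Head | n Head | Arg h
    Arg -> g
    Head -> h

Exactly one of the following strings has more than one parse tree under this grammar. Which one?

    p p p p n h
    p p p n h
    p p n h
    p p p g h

p p p g h

p p p p n h: 1 tree
p p p n h: 1 tree
p p n h: 1 tree
p p p g h: 2 trees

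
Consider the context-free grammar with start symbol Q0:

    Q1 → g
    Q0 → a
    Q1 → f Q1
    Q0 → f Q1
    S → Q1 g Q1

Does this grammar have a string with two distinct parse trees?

Unambiguous

Only Q0, Q1 are reachable from Q0; ignoring the rest: The reachable rules are right-linear with at most one rule per (nonterminal, next-terminal) pair. Each input token forces the next rule, so parsing is deterministic.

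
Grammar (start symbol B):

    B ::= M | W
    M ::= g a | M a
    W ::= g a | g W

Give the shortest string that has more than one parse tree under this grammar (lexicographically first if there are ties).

length 2: g a has 2 parse trees

Two derivations of g a:
  B ⇒ M ⇒ g a
  B ⇒ W ⇒ g a

g a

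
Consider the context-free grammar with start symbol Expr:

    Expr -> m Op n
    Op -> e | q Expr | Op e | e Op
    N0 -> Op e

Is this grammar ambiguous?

Ambiguous

Witness: m e e n

Derivation 1: Expr ⇒ m Op n ⇒ m Op e n ⇒ m e e n
Derivation 2: Expr ⇒ m Op n ⇒ m e Op n ⇒ m e e n

Two distinct leftmost derivations for the same string.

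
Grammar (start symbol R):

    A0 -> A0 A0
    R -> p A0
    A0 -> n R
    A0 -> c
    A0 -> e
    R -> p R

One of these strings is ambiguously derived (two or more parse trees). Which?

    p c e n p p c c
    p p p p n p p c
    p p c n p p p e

p c e n p p c c

p c e n p p c c: 7 trees
p p p p n p p c: 1 tree
p p c n p p p e: 1 tree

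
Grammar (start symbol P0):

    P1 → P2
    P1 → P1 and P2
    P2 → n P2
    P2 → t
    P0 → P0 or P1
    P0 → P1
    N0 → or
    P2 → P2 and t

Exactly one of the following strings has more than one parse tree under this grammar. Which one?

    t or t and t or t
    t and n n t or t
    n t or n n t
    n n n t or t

t or t and t or t

t or t and t or t: 2 trees
t and n n t or t: 1 tree
n t or n n t: 1 tree
n n n t or t: 1 tree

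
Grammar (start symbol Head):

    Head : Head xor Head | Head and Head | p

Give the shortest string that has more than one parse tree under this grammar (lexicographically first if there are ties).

p and p and p

length 1: no string has ≥2 trees
length 3: no string has ≥2 trees
length 5: p and p and p has 2 parse trees

Two derivations of p and p and p:
  Head ⇒ Head and Head ⇒ Head and Head and Head ⇒ p and Head and Head ⇒ p and p and Head ⇒ p and p and p
  Head ⇒ Head and Head ⇒ p and Head ⇒ p and Head and Head ⇒ p and p and Head ⇒ p and p and p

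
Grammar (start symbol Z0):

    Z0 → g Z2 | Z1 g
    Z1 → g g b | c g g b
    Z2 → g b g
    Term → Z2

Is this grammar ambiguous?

Witness: g g b g

Derivation 1: Z0 ⇒ g Z2 ⇒ g g b g
Derivation 2: Z0 ⇒ Z1 g ⇒ g g b g

Two distinct leftmost derivations for the same string.

Ambiguous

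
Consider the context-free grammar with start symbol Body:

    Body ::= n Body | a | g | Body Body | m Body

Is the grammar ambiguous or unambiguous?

Ambiguous

Witness: a a a

Derivation 1: Body ⇒ Body Body ⇒ a Body ⇒ a Body Body ⇒ a a Body ⇒ a a a
Derivation 2: Body ⇒ Body Body ⇒ Body Body Body ⇒ a Body Body ⇒ a a Body ⇒ a a a

Two distinct leftmost derivations for the same string.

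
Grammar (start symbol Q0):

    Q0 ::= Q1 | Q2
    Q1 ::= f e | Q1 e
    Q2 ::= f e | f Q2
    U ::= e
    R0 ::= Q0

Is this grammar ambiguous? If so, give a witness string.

Ambiguous

Witness: f e

Derivation 1: Q0 ⇒ Q1 ⇒ f e
Derivation 2: Q0 ⇒ Q2 ⇒ f e

Two distinct leftmost derivations for the same string.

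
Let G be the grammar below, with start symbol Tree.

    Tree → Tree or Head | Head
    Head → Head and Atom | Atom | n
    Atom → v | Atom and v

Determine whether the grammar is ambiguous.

Ambiguous

Witness: v and v

Derivation 1: Tree ⇒ Head ⇒ Head and Atom ⇒ Atom and Atom ⇒ v and Atom ⇒ v and v
Derivation 2: Tree ⇒ Head ⇒ Atom ⇒ Atom and v ⇒ v and v

Two distinct leftmost derivations for the same string.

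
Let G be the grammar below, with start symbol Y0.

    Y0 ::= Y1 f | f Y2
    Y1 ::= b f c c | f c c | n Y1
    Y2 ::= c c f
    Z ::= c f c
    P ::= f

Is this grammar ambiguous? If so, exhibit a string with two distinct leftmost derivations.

Witness: f c c f

Derivation 1: Y0 ⇒ Y1 f ⇒ f c c f
Derivation 2: Y0 ⇒ f Y2 ⇒ f c c f

Two distinct leftmost derivations for the same string.

Ambiguous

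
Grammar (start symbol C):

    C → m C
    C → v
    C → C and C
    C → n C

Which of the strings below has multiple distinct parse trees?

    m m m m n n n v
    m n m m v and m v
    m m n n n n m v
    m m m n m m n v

m m m m n n n v: 1 tree
m n m m v and m v: 5 trees
m m n n n n m v: 1 tree
m m m n m m n v: 1 tree

m n m m v and m v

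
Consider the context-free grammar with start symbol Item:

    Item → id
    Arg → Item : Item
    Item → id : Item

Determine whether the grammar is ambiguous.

Only Item is reachable from Item; ignoring the rest: The reachable grammar is A → atom sep A | atom. Each atom is followed by either the separator (recurse) or end-of-string (stop) — no choice point.

Unambiguous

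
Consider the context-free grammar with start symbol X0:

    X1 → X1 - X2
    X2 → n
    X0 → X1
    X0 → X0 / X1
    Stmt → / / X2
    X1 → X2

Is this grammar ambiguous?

Only X0, X1, X2 are reachable from X0; ignoring the rest: X0 → X0 / X1 | X1  ;  X1 → X1 - X2 | X2  — a left-associative chain with X2 at the bottom. Each string factors uniquely by precedence.

Unambiguous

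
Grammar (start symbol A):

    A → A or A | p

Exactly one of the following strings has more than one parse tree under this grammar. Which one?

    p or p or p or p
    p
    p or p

p or p or p or p

p or p or p or p: 5 trees
p: 1 tree
p or p: 1 tree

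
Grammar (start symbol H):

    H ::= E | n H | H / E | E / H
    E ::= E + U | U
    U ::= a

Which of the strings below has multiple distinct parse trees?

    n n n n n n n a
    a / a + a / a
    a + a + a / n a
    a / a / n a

a / a + a / a

n n n n n n n a: 1 tree
a / a + a / a: 4 trees
a + a + a / n a: 1 tree
a / a / n a: 1 tree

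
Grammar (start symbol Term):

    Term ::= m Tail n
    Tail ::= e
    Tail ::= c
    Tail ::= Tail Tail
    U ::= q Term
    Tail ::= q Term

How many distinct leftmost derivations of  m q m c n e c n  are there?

Parse trees for m q m c n e c n:
  [Term m [Tail [Tail q [Term m [Tail c] n]] [Tail [Tail e] [Tail c]]] n]
  [Term m [Tail [Tail [Tail q [Term m [Tail c] n]] [Tail e]] [Tail c]] n]

2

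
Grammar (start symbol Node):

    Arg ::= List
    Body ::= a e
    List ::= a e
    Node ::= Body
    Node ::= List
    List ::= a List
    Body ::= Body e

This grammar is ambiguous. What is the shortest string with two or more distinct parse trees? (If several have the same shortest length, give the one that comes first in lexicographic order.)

a e

length 2: a e has 2 parse trees

Two derivations of a e:
  Node ⇒ Body ⇒ a e
  Node ⇒ List ⇒ a e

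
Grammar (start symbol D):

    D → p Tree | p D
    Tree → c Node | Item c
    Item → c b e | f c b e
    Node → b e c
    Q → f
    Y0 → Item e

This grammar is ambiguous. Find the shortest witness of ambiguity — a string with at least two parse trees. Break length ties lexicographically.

length 5: p c b e c has 2 parse trees

Two derivations of p c b e c:
  D ⇒ p Tree ⇒ p c Node ⇒ p c b e c
  D ⇒ p Tree ⇒ p Item c ⇒ p c b e c

p c b e c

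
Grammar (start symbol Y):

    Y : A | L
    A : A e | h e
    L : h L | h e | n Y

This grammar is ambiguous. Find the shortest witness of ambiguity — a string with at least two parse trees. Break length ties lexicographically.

length 2: h e has 2 parse trees

Two derivations of h e:
  Y ⇒ A ⇒ h e
  Y ⇒ L ⇒ h e

h e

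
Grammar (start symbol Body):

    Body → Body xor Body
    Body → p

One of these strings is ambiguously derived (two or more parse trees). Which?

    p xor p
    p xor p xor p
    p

p xor p xor p

p xor p: 1 tree
p xor p xor p: 2 trees
p: 1 tree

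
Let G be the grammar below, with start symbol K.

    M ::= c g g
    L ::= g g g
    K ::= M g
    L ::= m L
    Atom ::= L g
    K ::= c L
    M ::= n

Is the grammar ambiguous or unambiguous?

Ambiguous

Witness: c g g g

Derivation 1: K ⇒ M g ⇒ c g g g
Derivation 2: K ⇒ c L ⇒ c g g g

Two distinct leftmost derivations for the same string.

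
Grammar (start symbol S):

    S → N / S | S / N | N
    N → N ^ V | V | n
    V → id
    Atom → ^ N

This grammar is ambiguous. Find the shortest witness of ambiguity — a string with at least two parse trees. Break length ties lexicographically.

length 1: no string has ≥2 trees
length 3: id / id has 2 parse trees

Two derivations of id / id:
  S ⇒ N / S ⇒ V / S ⇒ id / S ⇒ id / N ⇒ id / V ⇒ id / id
  S ⇒ S / N ⇒ N / N ⇒ V / N ⇒ id / N ⇒ id / V ⇒ id / id

id / id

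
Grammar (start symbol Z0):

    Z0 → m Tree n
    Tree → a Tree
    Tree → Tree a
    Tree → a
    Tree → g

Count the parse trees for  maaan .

Parse trees for maaan:
  [Z0 m [Tree a [Tree a [Tree a]]] n]
  [Z0 m [Tree a [Tree [Tree a] a]] n]
  [Z0 m [Tree [Tree a [Tree a]] a] n]
  [Z0 m [Tree [Tree [Tree a] a] a] n]

4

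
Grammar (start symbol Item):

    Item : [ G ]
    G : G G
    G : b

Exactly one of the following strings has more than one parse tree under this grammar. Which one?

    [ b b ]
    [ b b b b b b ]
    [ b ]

[ b b b b b b ]

[ b b ]: 1 tree
[ b b b b b b ]: 42 trees
[ b ]: 1 tree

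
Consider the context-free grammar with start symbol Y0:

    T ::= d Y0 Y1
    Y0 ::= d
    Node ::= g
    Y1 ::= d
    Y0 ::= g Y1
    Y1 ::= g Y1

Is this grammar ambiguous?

Unambiguous

Only Y0, Y1 are reachable from Y0; ignoring the rest: Restricted to the reachable nonterminals, every rule has the form A → t or A → t B, and no two rules for the same A share a first terminal. The grammar encodes a DFA — one run per string.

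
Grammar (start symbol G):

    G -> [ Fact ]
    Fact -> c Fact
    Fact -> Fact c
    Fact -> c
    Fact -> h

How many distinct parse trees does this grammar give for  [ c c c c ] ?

Parse trees for [ c c c c ]:
  [G [ [Fact c [Fact c [Fact c [Fact c]]]] ]]
  [G [ [Fact c [Fact c [Fact [Fact c] c]]] ]]
  [G [ [Fact c [Fact [Fact c [Fact c]] c]] ]]
  [G [ [Fact c [Fact [Fact [Fact c] c] c]] ]]
  [G [ [Fact [Fact c [Fact c [Fact c]]] c] ]]
  [G [ [Fact [Fact c [Fact [Fact c] c]] c] ]]
  [G [ [Fact [Fact [Fact c [Fact c]] c] c] ]]
  [G [ [Fact [Fact [Fact [Fact c] c] c] c] ]]

8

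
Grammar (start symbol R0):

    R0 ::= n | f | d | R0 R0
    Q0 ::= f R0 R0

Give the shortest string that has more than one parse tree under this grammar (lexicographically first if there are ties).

d d d

length 1: no string has ≥2 trees
length 2: no string has ≥2 trees
length 3: d d d has 2 parse trees

Two derivations of d d d:
  R0 ⇒ R0 R0 ⇒ d R0 ⇒ d R0 R0 ⇒ d d R0 ⇒ d d d
  R0 ⇒ R0 R0 ⇒ R0 R0 R0 ⇒ d R0 R0 ⇒ d d R0 ⇒ d d d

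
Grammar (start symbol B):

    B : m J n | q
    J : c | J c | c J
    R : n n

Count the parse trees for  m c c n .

Parse trees for m c c n:
  [B m [J [J c] c] n]
  [B m [J c [J c]] n]

2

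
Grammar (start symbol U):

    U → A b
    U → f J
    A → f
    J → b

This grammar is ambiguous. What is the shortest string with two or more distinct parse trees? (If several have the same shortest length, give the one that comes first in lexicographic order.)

length 2: f b has 2 parse trees

Two derivations of f b:
  U ⇒ A b ⇒ f b
  U ⇒ f J ⇒ f b

f b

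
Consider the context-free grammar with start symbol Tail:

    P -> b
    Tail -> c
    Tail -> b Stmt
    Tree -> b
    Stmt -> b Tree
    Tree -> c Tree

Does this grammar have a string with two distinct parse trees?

Only Tail, Stmt, Tree are reachable from Tail; ignoring the rest: Each reachable nonterminal has at most one production per leading terminal, and all productions are right-linear; the derivation is determined token-by-token.

Unambiguous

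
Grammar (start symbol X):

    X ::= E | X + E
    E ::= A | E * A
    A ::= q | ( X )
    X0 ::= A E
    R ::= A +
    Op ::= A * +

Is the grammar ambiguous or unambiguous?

(X0, R, Op are unreachable from X, so their rules don't affect L(X).) X → X + E | E  ;  E → E * A | A  — a left-associative chain with A at the bottom. Each string factors uniquely by precedence.

Unambiguous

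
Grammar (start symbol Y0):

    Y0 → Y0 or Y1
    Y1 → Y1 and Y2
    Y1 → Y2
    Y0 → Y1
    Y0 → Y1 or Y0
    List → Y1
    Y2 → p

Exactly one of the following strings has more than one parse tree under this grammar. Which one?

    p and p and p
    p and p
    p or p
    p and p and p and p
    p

p or p

p and p and p: 1 tree
p and p: 1 tree
p or p: 2 trees
p and p and p and p: 1 tree
p: 1 tree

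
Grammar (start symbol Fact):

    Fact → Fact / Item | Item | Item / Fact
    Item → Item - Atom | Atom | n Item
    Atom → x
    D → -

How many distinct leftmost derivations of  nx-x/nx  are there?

4

Parse trees for nx-x/nx:
  [Fact [Fact [Item [Item n [Item [Atom x]]] - [Atom x]]] / [Item n [Item [Atom x]]]]
  [Fact [Fact [Item n [Item [Item [Atom x]] - [Atom x]]]] / [Item n [Item [Atom x]]]]
  [Fact [Item [Item n [Item [Atom x]]] - [Atom x]] / [Fact [Item n [Item [Atom x]]]]]
  [Fact [Item n [Item [Item [Atom x]] - [Atom x]]] / [Fact [Item n [Item [Atom x]]]]]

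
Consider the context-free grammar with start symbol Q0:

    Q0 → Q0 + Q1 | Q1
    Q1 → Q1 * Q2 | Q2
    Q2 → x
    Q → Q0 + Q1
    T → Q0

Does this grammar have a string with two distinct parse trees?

(Q, T are unreachable from Q0, so their rules don't affect L(Q0).) This is a standard precedence ladder (Q0 over Q1 over Q2), with each level left-recursive on its own operator ('+' at Q0, '*' at Q1). That structure is LR(1), hence unambiguous.

Unambiguous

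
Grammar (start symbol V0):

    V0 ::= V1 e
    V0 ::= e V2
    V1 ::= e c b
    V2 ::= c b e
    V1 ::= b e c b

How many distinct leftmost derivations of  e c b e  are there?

Parse trees for e c b e:
  [V0 [V1 e c b] e]
  [V0 e [V2 c b e]]

2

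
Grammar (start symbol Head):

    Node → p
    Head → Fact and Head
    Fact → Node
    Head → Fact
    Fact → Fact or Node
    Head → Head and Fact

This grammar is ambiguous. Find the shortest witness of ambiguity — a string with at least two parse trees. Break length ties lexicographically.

length 1: no string has ≥2 trees
length 3: p and p has 2 parse trees

Two derivations of p and p:
  Head ⇒ Fact and Head ⇒ Node and Head ⇒ p and Head ⇒ p and Fact ⇒ p and Node ⇒ p and p
  Head ⇒ Head and Fact ⇒ Fact and Fact ⇒ Node and Fact ⇒ p and Fact ⇒ p and Node ⇒ p and p

p and p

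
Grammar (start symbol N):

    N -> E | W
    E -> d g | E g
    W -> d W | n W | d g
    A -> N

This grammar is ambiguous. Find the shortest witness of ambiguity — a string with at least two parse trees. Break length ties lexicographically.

length 2: d g has 2 parse trees

Two derivations of d g:
  N ⇒ E ⇒ d g
  N ⇒ W ⇒ d g

d g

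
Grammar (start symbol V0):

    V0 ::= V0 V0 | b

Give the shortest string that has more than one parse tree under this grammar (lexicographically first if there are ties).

length 1: no string has ≥2 trees
length 2: no string has ≥2 trees
length 3: b b b has 2 parse trees

Two derivations of b b b:
  V0 ⇒ V0 V0 ⇒ V0 V0 V0 ⇒ b V0 V0 ⇒ b b V0 ⇒ b b b
  V0 ⇒ V0 V0 ⇒ b V0 ⇒ b V0 V0 ⇒ b b V0 ⇒ b b b

b b b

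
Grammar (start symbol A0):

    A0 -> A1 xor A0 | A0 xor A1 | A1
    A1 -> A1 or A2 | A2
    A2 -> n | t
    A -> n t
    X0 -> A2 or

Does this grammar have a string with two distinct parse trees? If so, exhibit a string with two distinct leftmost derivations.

Ambiguous

Witness: n xor n

Derivation 1: A0 ⇒ A1 xor A0 ⇒ A2 xor A0 ⇒ n xor A0 ⇒ n xor A1 ⇒ n xor A2 ⇒ n xor n
Derivation 2: A0 ⇒ A0 xor A1 ⇒ A1 xor A1 ⇒ A2 xor A1 ⇒ n xor A1 ⇒ n xor A2 ⇒ n xor n

Two distinct leftmost derivations for the same string.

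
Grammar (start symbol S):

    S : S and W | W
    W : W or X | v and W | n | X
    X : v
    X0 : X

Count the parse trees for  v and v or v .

3

Parse trees for v and v or v:
  [S [S [W [X v]]] and [W [W [X v]] or [X v]]]
  [S [W [W v and [W [X v]]] or [X v]]]
  [S [W v and [W [W [X v]] or [X v]]]]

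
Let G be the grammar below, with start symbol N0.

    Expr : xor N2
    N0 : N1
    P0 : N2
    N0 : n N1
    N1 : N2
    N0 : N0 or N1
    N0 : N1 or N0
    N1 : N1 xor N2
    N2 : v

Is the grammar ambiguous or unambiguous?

Ambiguous

Witness: v or v

Derivation 1: N0 ⇒ N0 or N1 ⇒ N1 or N1 ⇒ N2 or N1 ⇒ v or N1 ⇒ v or N2 ⇒ v or v
Derivation 2: N0 ⇒ N1 or N0 ⇒ N2 or N0 ⇒ v or N0 ⇒ v or N1 ⇒ v or N2 ⇒ v or v

Two distinct leftmost derivations for the same string.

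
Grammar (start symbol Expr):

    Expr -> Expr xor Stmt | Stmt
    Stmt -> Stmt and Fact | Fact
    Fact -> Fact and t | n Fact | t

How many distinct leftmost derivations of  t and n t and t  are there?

Parse trees for t and n t and t:
  [Expr [Stmt [Stmt [Fact t]] and [Fact [Fact n [Fact t]] and t]]]
  [Expr [Stmt [Stmt [Fact t]] and [Fact n [Fact [Fact t] and t]]]]
  [Expr [Stmt [Stmt [Stmt [Fact t]] and [Fact n [Fact t]]] and [Fact t]]]

3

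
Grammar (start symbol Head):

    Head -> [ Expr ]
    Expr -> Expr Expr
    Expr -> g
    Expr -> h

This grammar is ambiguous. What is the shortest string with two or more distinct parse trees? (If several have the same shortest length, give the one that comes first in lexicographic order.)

length 3: no string has ≥2 trees
length 4: no string has ≥2 trees
length 5: [ g g g ] has 2 parse trees

Two derivations of [ g g g ]:
  Head ⇒ [ Expr ] ⇒ [ Expr Expr ] ⇒ [ Expr Expr Expr ] ⇒ [ g Expr Expr ] ⇒ [ g g Expr ] ⇒ [ g g g ]
  Head ⇒ [ Expr ] ⇒ [ Expr Expr ] ⇒ [ g Expr ] ⇒ [ g Expr Expr ] ⇒ [ g g Expr ] ⇒ [ g g g ]

[ g g g ]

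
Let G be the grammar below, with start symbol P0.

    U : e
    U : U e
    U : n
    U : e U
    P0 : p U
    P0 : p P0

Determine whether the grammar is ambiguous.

Ambiguous

Witness: p e e

Derivation 1: P0 ⇒ p U ⇒ p U e ⇒ p e e
Derivation 2: P0 ⇒ p U ⇒ p e U ⇒ p e e

Two distinct leftmost derivations for the same string.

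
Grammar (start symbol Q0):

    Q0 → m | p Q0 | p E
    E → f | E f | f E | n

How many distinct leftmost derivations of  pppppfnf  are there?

2

Parse trees for pppppfnf:
  [Q0 p [Q0 p [Q0 p [Q0 p [Q0 p [E [E f [E n]] f]]]]]]
  [Q0 p [Q0 p [Q0 p [Q0 p [Q0 p [E f [E [E n] f]]]]]]]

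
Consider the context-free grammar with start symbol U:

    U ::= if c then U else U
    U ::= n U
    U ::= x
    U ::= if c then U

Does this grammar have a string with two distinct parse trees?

Witness: if c then if c then x else x

Derivation 1: U ⇒ if c then U else U ⇒ if c then if c then U else U ⇒ if c then if c then x else U ⇒ if c then if c then x else x
Derivation 2: U ⇒ if c then U ⇒ if c then if c then U else U ⇒ if c then if c then x else U ⇒ if c then if c then x else x

Two distinct leftmost derivations for the same string.

Ambiguous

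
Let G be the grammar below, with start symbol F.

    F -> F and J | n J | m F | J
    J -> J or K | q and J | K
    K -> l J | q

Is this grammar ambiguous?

Ambiguous

Witness: q and q

Derivation 1: F ⇒ F and J ⇒ J and J ⇒ K and J ⇒ q and J ⇒ q and K ⇒ q and q
Derivation 2: F ⇒ J ⇒ q and J ⇒ q and K ⇒ q and q

Two distinct leftmost derivations for the same string.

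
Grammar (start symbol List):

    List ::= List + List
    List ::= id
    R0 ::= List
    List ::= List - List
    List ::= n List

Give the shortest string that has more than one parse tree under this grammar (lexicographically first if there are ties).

n id + id

length 1: no string has ≥2 trees
length 2: no string has ≥2 trees
length 3: no string has ≥2 trees
length 4: n id + id has 2 parse trees

Two derivations of n id + id:
  List ⇒ List + List ⇒ n List + List ⇒ n id + List ⇒ n id + id
  List ⇒ n List ⇒ n List + List ⇒ n id + List ⇒ n id + id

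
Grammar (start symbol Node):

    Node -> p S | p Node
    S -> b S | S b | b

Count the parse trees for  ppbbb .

Parse trees for ppbbb:
  [Node p [Node p [S b [S b [S b]]]]]
  [Node p [Node p [S b [S [S b] b]]]]
  [Node p [Node p [S [S b [S b]] b]]]
  [Node p [Node p [S [S [S b] b] b]]]

4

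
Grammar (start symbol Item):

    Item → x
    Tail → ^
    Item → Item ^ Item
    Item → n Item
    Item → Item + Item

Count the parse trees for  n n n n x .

Parse trees for n n n n x:
  [Item n [Item n [Item n [Item n [Item x]]]]]

1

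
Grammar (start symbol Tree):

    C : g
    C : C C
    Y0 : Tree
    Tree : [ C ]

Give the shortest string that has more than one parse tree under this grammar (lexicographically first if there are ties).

[ g g g ]

length 3: no string has ≥2 trees
length 4: no string has ≥2 trees
length 5: [ g g g ] has 2 parse trees

Two derivations of [ g g g ]:
  Tree ⇒ [ C ] ⇒ [ C C ] ⇒ [ g C ] ⇒ [ g C C ] ⇒ [ g g C ] ⇒ [ g g g ]
  Tree ⇒ [ C ] ⇒ [ C C ] ⇒ [ C C C ] ⇒ [ g C C ] ⇒ [ g g C ] ⇒ [ g g g ]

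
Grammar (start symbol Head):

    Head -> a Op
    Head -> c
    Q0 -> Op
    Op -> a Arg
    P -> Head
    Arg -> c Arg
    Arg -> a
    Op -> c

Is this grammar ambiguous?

Unambiguous

Only Head, Op, Arg are reachable from Head; ignoring the rest: Each reachable nonterminal has at most one production per leading terminal, and all productions are right-linear; the derivation is determined token-by-token.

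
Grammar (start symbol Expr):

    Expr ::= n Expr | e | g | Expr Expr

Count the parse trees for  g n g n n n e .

Parse trees for g n g n n n e:
  [Expr [Expr g] [Expr n [Expr [Expr g] [Expr n [Expr n [Expr n [Expr e]]]]]]]
  [Expr [Expr g] [Expr [Expr n [Expr g]] [Expr n [Expr n [Expr n [Expr e]]]]]]
  [Expr [Expr [Expr g] [Expr n [Expr g]]] [Expr n [Expr n [Expr n [Expr e]]]]]

3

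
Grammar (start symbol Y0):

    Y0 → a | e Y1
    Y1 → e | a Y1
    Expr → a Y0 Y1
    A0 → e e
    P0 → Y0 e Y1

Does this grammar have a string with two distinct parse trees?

Unambiguous

Only Y0, Y1 are reachable from Y0; ignoring the rest: The reachable rules are right-linear with at most one rule per (nonterminal, next-terminal) pair. Each input token forces the next rule, so parsing is deterministic.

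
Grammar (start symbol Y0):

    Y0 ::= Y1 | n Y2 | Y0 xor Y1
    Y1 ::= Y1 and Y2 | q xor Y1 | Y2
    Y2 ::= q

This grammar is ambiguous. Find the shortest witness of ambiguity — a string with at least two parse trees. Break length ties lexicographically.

length 1: no string has ≥2 trees
length 2: no string has ≥2 trees
length 3: q xor q has 2 parse trees

Two derivations of q xor q:
  Y0 ⇒ Y1 ⇒ q xor Y1 ⇒ q xor Y2 ⇒ q xor q
  Y0 ⇒ Y0 xor Y1 ⇒ Y1 xor Y1 ⇒ Y2 xor Y1 ⇒ q xor Y1 ⇒ q xor Y2 ⇒ q xor q

q xor q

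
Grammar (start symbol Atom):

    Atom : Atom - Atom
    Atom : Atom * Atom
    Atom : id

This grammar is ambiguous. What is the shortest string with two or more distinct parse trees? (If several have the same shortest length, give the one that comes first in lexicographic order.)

length 1: no string has ≥2 trees
length 3: no string has ≥2 trees
length 5: id * id * id has 2 parse trees

Two derivations of id * id * id:
  Atom ⇒ Atom * Atom ⇒ Atom * Atom * Atom ⇒ id * Atom * Atom ⇒ id * id * Atom ⇒ id * id * id
  Atom ⇒ Atom * Atom ⇒ id * Atom ⇒ id * Atom * Atom ⇒ id * id * Atom ⇒ id * id * id

id * id * id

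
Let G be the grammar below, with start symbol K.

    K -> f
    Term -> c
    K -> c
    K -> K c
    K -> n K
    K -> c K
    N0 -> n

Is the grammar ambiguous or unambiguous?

Witness: c c

Derivation 1: K ⇒ K c ⇒ c c
Derivation 2: K ⇒ c K ⇒ c c

Two distinct leftmost derivations for the same string.

Ambiguous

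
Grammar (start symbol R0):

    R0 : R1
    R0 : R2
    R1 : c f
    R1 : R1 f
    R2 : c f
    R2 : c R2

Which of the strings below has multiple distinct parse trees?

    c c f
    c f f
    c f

c c f: 1 tree
c f f: 1 tree
c f: 2 trees

c f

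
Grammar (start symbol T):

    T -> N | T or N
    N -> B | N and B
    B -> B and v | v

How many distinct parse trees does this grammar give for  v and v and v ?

4

Parse trees for v and v and v:
  [T [N [B [B [B v] and v] and v]]]
  [T [N [N [B v]] and [B [B v] and v]]]
  [T [N [N [B [B v] and v]] and [B v]]]
  [T [N [N [N [B v]] and [B v]] and [B v]]]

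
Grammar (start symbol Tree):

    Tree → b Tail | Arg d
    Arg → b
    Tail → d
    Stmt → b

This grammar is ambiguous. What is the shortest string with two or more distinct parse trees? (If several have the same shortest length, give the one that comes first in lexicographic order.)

length 2: b d has 2 parse trees

Two derivations of b d:
  Tree ⇒ b Tail ⇒ b d
  Tree ⇒ Arg d ⇒ b d

b d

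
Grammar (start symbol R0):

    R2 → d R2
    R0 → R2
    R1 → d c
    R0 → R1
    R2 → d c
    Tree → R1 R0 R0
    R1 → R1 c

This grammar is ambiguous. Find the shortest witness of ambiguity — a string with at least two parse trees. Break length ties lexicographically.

d c

length 2: d c has 2 parse trees

Two derivations of d c:
  R0 ⇒ R2 ⇒ d c
  R0 ⇒ R1 ⇒ d c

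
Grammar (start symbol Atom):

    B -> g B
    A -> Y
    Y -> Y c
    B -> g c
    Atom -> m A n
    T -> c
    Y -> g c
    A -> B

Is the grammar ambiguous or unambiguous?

Witness: m g c n

Derivation 1: Atom ⇒ m A n ⇒ m Y n ⇒ m g c n
Derivation 2: Atom ⇒ m A n ⇒ m B n ⇒ m g c n

Two distinct leftmost derivations for the same string.

Ambiguous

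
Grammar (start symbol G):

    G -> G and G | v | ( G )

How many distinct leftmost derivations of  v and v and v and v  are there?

Parse trees for v and v and v and v:
  [G [G v] and [G [G v] and [G [G v] and [G v]]]]
  [G [G v] and [G [G [G v] and [G v]] and [G v]]]
  [G [G [G v] and [G v]] and [G [G v] and [G v]]]
  [G [G [G v] and [G [G v] and [G v]]] and [G v]]
  [G [G [G [G v] and [G v]] and [G v]] and [G v]]

5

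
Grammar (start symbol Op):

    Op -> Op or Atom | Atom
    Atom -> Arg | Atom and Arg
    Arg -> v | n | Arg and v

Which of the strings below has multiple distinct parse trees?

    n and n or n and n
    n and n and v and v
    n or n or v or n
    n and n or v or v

n and n and v and v

n and n or n and n: 1 tree
n and n and v and v: 4 trees
n or n or v or n: 1 tree
n and n or v or v: 1 tree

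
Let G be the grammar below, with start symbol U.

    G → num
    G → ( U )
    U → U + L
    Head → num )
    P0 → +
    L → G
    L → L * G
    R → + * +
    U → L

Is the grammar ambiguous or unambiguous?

(P0, R, Head are unreachable from U, so their rules don't affect L(U).) The grammar is stratified — U handles '+' (left-recursive), L handles '*', G atoms. Each operator has a fixed associativity and precedence level, so every string has one parse.

Unambiguous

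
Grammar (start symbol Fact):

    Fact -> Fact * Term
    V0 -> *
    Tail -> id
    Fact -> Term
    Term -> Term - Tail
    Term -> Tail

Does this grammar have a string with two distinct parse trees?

(V0 is unreachable from Fact, so its rules don't affect L(Fact).) This is a standard precedence ladder (Fact over Term over Tail), with each level left-recursive on its own operator ('*' at Fact, '-' at Term). That structure is LR(1), hence unambiguous.

Unambiguous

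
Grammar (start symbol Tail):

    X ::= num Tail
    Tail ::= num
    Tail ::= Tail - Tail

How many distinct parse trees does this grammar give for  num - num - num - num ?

5

Parse trees for num - num - num - num:
  [Tail [Tail num] - [Tail [Tail num] - [Tail [Tail num] - [Tail num]]]]
  [Tail [Tail num] - [Tail [Tail [Tail num] - [Tail num]] - [Tail num]]]
  [Tail [Tail [Tail num] - [Tail num]] - [Tail [Tail num] - [Tail num]]]
  [Tail [Tail [Tail num] - [Tail [Tail num] - [Tail num]]] - [Tail num]]
  [Tail [Tail [Tail [Tail num] - [Tail num]] - [Tail num]] - [Tail num]]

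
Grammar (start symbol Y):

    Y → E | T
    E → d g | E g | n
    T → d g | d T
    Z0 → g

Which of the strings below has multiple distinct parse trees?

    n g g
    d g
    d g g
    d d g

n g g: 1 tree
d g: 2 trees
d g g: 1 tree
d d g: 1 tree

d g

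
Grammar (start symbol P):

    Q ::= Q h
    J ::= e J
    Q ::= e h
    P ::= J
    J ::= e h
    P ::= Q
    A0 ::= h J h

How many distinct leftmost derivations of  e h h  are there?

1

Parse trees for e h h:
  [P [Q [Q e h] h]]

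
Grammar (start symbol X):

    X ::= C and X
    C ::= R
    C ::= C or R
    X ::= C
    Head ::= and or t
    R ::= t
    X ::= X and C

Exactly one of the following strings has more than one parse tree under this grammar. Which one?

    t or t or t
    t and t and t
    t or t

t or t or t: 1 tree
t and t and t: 4 trees
t or t: 1 tree

t and t and t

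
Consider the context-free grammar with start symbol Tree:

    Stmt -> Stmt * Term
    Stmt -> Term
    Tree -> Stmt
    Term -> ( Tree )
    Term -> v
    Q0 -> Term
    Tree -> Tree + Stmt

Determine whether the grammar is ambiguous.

Unambiguous

Only Tree, Stmt, Term are reachable from Tree; ignoring the rest: The grammar is stratified — Tree handles '+' (left-recursive), Stmt handles '*', Term atoms. Each operator has a fixed associativity and precedence level, so every string has one parse.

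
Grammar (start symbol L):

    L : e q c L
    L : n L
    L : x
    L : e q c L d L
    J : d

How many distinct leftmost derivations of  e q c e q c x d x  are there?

Parse trees for e q c e q c x d x:
  [L e q c [L e q c [L x] d [L x]]]
  [L e q c [L e q c [L x]] d [L x]]

2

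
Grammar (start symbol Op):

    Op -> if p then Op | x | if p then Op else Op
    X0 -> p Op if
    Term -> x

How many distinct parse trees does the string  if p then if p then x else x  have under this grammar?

2

Parse trees for if p then if p then x else x:
  [Op if p then [Op if p then [Op x] else [Op x]]]
  [Op if p then [Op if p then [Op x]] else [Op x]]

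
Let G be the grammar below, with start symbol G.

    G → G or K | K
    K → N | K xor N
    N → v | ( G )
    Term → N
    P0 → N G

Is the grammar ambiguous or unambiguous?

Only G, K, N are reachable from G; ignoring the rest: The grammar is stratified — G handles 'or' (left-recursive), K handles 'xor', N atoms. Each operator has a fixed associativity and precedence level, so every string has one parse.

Unambiguous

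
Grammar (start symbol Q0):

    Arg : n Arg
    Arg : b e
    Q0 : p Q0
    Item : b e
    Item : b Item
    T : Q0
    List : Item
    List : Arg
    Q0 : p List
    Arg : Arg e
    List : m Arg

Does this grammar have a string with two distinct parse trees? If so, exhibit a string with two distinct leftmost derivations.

Ambiguous

Witness: p b e

Derivation 1: Q0 ⇒ p List ⇒ p Item ⇒ p b e
Derivation 2: Q0 ⇒ p List ⇒ p Arg ⇒ p b e

Two distinct leftmost derivations for the same string.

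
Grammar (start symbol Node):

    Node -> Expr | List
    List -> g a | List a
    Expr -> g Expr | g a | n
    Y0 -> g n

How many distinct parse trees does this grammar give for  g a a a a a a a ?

1

Parse trees for g a a a a a a a:
  [Node [List [List [List [List [List [List [List g a] a] a] a] a] a] a]]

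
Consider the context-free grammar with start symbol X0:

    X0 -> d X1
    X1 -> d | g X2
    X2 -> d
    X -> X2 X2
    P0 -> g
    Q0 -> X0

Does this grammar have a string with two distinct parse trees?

Only X0, X1, X2 are reachable from X0; ignoring the rest: The reachable rules are right-linear with at most one rule per (nonterminal, next-terminal) pair. Each input token forces the next rule, so parsing is deterministic.

Unambiguous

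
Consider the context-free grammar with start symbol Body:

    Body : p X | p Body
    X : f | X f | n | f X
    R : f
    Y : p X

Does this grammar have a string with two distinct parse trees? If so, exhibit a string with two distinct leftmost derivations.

Ambiguous

Witness: p f f

Derivation 1: Body ⇒ p X ⇒ p X f ⇒ p f f
Derivation 2: Body ⇒ p X ⇒ p f X ⇒ p f f

Two distinct leftmost derivations for the same string.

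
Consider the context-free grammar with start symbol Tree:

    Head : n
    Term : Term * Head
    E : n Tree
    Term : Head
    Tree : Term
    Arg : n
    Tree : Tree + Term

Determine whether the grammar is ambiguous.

Only Tree, Term, Head are reachable from Tree; ignoring the rest: The grammar is stratified — Tree handles '+' (left-recursive), Term handles '*', Head atoms. Each operator has a fixed associativity and precedence level, so every string has one parse.

Unambiguous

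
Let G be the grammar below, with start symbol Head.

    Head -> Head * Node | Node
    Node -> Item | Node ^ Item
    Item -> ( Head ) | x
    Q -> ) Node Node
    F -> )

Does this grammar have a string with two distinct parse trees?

(Q, F are unreachable from Head, so their rules don't affect L(Head).) Head → Head * Node | Node  ;  Node → Node ^ Item | Item  — a left-associative chain with Item at the bottom. Each string factors uniquely by precedence.

Unambiguous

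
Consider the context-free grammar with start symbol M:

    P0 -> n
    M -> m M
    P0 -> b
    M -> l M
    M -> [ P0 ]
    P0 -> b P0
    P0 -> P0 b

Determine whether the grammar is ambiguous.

Ambiguous

Witness: [ b b ]

Derivation 1: M ⇒ [ P0 ] ⇒ [ b P0 ] ⇒ [ b b ]
Derivation 2: M ⇒ [ P0 ] ⇒ [ P0 b ] ⇒ [ b b ]

Two distinct leftmost derivations for the same string.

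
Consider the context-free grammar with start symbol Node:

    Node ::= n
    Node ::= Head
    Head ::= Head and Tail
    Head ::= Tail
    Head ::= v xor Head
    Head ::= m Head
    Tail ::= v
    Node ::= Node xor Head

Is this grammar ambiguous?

Ambiguous

Witness: v xor v

Derivation 1: Node ⇒ Head ⇒ v xor Head ⇒ v xor Tail ⇒ v xor v
Derivation 2: Node ⇒ Node xor Head ⇒ Head xor Head ⇒ Tail xor Head ⇒ v xor Head ⇒ v xor Tail ⇒ v xor v

Two distinct leftmost derivations for the same string.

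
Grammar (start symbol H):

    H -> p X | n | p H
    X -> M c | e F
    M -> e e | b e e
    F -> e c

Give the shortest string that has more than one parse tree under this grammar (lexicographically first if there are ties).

length 1: no string has ≥2 trees
length 2: no string has ≥2 trees
length 3: no string has ≥2 trees
length 4: p e e c has 2 parse trees

Two derivations of p e e c:
  H ⇒ p X ⇒ p M c ⇒ p e e c
  H ⇒ p X ⇒ p e F ⇒ p e e c

p e e c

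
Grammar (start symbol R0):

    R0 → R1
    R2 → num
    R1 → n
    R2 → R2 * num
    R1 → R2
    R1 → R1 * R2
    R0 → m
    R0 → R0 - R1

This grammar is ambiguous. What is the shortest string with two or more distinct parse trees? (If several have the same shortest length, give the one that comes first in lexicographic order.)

num * num

length 1: no string has ≥2 trees
length 3: num * num has 2 parse trees

Two derivations of num * num:
  R0 ⇒ R1 ⇒ R2 ⇒ R2 * num ⇒ num * num
  R0 ⇒ R1 ⇒ R1 * R2 ⇒ R2 * R2 ⇒ num * R2 ⇒ num * num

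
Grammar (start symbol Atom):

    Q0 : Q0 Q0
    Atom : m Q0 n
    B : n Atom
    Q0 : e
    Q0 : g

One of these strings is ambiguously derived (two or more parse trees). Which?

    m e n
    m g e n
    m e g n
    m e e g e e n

m e e g e e n

m e n: 1 tree
m g e n: 1 tree
m e g n: 1 tree
m e e g e e n: 14 trees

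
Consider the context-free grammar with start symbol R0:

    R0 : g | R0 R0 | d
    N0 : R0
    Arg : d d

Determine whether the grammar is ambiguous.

Ambiguous

Witness: d d d

Derivation 1: R0 ⇒ R0 R0 ⇒ R0 R0 R0 ⇒ d R0 R0 ⇒ d d R0 ⇒ d d d
Derivation 2: R0 ⇒ R0 R0 ⇒ d R0 ⇒ d R0 R0 ⇒ d d R0 ⇒ d d d

Two distinct leftmost derivations for the same string.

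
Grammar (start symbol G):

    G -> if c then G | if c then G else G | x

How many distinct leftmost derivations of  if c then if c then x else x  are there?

2

Parse trees for if c then if c then x else x:
  [G if c then [G if c then [G x] else [G x]]]
  [G if c then [G if c then [G x]] else [G x]]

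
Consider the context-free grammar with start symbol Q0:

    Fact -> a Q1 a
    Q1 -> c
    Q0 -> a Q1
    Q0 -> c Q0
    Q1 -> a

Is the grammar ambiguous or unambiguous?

Unambiguous

Only Q0, Q1 are reachable from Q0; ignoring the rest: Restricted to the reachable nonterminals, every rule has the form A → t or A → t B, and no two rules for the same A share a first terminal. The grammar encodes a DFA — one run per string.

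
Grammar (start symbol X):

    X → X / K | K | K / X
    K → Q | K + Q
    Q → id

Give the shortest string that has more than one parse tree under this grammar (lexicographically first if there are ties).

id / id

length 1: no string has ≥2 trees
length 3: id / id has 2 parse trees

Two derivations of id / id:
  X ⇒ X / K ⇒ K / K ⇒ Q / K ⇒ id / K ⇒ id / Q ⇒ id / id
  X ⇒ K / X ⇒ Q / X ⇒ id / X ⇒ id / K ⇒ id / Q ⇒ id / id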